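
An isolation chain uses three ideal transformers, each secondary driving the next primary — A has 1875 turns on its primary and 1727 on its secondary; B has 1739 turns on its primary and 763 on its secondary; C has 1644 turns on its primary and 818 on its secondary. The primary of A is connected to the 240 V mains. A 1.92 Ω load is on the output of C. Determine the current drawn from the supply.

I_supply ≈ 5.05 A

Secondary of A: V = 240.00 × 1727/1875 = 221.06 V.
Secondary of B: V = 221.06 × 763/1739 = 96.990 V.
Secondary of C: V = 96.990 × 818/1644 = 48.259 V.
I_load = 48.259/1.92 = 25.135 A, so P_out = 48.259 × 25.135 = 1213.0 W.
All ideal ⇒ P_in = P_out, so I_supply = 1213.0/240 = 5.05 A.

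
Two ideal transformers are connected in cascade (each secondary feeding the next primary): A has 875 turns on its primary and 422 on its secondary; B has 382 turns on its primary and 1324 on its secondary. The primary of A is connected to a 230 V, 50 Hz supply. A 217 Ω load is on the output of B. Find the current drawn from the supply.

After A: V = 230.00 × 422/875 = 110.93 V.
After B: V = 110.93 × 1324/382 = 384.47 V.
I_load = 384.47/217 = 1.7717 A, so P_out = 384.47 × 1.7717 = 681.17 W.
All ideal ⇒ P_in = P_out, so I_supply = 681.17/230 = 2.96 A.

I_supply ≈ 2.96 A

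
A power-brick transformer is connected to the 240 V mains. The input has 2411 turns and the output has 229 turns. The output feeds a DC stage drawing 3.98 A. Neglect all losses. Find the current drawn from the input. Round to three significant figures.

For an ideal transformer I_in N_in = I_out N_out, so I_in = 3.98 × 229/2411 = 0.378 A.

I_in ≈ 0.378 A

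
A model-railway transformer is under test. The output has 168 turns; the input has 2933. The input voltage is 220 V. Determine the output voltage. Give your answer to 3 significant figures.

V_out/V_in = N_out/N_in, so V_out = 220 × 168/2933 = 12.6 V.

V_out ≈ 12.6 V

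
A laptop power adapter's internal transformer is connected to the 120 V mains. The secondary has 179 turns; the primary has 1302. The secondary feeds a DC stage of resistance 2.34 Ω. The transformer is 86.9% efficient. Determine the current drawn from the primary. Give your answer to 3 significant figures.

I_p ≈ 1.12 A

V_s = 120 × 179/1302 = 16.498 V.
I_s = V_s/R = 16.498/2.34 = 7.0503 A.
P_out = V_s I_s = 16.498 × 7.0503 = 116.31 W.
P_in = P_out/η = 116.31/0.869 = 133.85 W.
I_p = P_in/V_p = 133.85/120 = 1.12 A.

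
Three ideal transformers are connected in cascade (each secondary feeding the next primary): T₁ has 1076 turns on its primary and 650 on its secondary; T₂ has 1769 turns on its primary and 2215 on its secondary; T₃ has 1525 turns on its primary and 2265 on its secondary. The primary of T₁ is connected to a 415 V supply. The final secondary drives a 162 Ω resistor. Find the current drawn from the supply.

I_supply ≈ 3.23 A

Secondary of T₁: V = 415.00 × 650/1076 = 250.70 V.
Secondary of T₂: V = 250.70 × 2215/1769 = 313.90 V.
Secondary of T₃: V = 313.90 × 2265/1525 = 466.22 V.
I_load = 466.22/162 = 2.8779 A, so P_out = 466.22 × 2.8779 = 1341.8 W.
All ideal ⇒ P_in = P_out, so I_supply = 1341.8/415 = 3.23 A.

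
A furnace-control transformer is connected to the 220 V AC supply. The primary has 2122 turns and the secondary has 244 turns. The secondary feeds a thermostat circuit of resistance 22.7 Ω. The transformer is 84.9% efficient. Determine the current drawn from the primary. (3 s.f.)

V_s = 220 × 244/2122 = 25.297 V.
I_s = V_s/R = 25.297/22.7 = 1.1144 A.
P_out = V_s I_s = 25.297 × 1.1144 = 28.191 W.
P_in = P_out/η = 28.191/0.849 = 33.205 W.
I_p = P_in/V_p = 33.205/220 = 0.151 A.

I_p ≈ 0.151 A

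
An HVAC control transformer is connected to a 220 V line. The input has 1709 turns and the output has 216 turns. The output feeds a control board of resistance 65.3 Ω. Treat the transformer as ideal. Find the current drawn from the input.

I_in ≈ 0.0538 A

V_out = V_in × N_out/N_in = 220 × 216/1709 = 27.806 V.
I_out = V_out/R = 27.806/65.3 = 0.42582 A.
For an ideal transformer I_in N_in = I_out N_out, so I_in = 0.42582 × 216/1709 = 0.0538 A.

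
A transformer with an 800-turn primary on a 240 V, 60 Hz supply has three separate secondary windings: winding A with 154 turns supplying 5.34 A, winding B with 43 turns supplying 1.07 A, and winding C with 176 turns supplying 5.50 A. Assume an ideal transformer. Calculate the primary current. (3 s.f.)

V_A = 240 × 154/800 = 46.200 V; V_B = 240 × 43/800 = 12.900 V; V_C = 240 × 176/800 = 52.800 V.
P_out = V_A I_A + V_B I_B + V_C I_C = 46.200×5.34 + 12.900×1.07 + 52.800×5.50 = 246.71 + 13.803 + 290.40 = 550.91 W.
Ideal ⇒ P_in = P_out, so I_p = P_out/V_p = 550.91/240 = 2.30 A.

I_p ≈ 2.30 A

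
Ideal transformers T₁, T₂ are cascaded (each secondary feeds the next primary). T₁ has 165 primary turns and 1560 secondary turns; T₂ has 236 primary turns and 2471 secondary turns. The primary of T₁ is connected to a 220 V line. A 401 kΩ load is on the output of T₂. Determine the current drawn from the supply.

Secondary of T₁: V = 220.00 × 1560/165 = 2080.0 V.
Secondary of T₂: V = 2080.0 × 2471/236 = 21778 V.
I_load = 21778/401000 = 0.054310 A, so P_out = 21778 × 0.054310 = 1182.8 W.
All ideal ⇒ P_in = P_out, so I_supply = 1182.8/220 = 5.38 A.

I_supply ≈ 5.38 A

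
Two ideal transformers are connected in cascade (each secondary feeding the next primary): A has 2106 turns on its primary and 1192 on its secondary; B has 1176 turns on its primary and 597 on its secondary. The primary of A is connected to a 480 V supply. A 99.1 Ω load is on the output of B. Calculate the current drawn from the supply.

I_supply ≈ 0.400 A

After A: V = 480.00 × 1192/2106 = 271.68 V.
After B: V = 271.68 × 597/1176 = 137.92 V.
I_load = 137.92/99.1 = 1.3917 A, so P_out = 137.92 × 1.3917 = 191.95 W.
All ideal ⇒ P_in = P_out, so I_supply = 191.95/480 = 0.400 A.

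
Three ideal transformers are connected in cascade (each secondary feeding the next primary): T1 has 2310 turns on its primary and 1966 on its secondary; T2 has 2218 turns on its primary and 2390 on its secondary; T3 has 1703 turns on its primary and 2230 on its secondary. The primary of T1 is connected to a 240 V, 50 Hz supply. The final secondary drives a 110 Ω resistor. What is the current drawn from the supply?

I_supply ≈ 3.15 A

After T1: V = 240.00 × 1966/2310 = 204.26 V.
After T2: V = 204.26 × 2390/2218 = 220.10 V.
After T3: V = 220.10 × 2230/1703 = 288.21 V.
I_load = 288.21/110 = 2.6201 A, so P_out = 288.21 × 2.6201 = 755.14 W.
All ideal ⇒ P_in = P_out, so I_supply = 755.14/240 = 3.15 A.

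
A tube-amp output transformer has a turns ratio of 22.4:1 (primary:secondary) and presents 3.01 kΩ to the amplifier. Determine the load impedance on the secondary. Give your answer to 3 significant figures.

Z_s ≈ 6.00 Ω

Z_s = Z_p/(N_p/N_s)² = 3010/22.4² = 6.00 Ω.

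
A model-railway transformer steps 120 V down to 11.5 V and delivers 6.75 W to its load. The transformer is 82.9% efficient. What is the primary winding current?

I_p ≈ 0.0679 A

P_in = P_out/η = 6.75/0.829 = 8.1423 W.
I_p = P_in/V_p = 8.1423/120 = 0.0679 A.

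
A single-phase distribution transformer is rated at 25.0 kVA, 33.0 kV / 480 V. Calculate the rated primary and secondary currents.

I_p ≈ 0.758 A, I_s ≈ 52.1 A

I_p = S/V_p = 25000/33000 = 0.758 A.
I_s = S/V_s = 25000/480 = 52.1 A.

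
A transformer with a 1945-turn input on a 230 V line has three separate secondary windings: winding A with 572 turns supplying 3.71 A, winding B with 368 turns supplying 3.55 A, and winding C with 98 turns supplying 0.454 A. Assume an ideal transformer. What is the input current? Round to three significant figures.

I_in ≈ 1.79 A

V_A = 230 × 572/1945 = 67.640 V; V_B = 230 × 368/1945 = 43.517 V; V_C = 230 × 98/1945 = 11.589 V.
P_out = V_A I_A + V_B I_B + V_C I_C = 67.640×3.71 + 43.517×3.55 + 11.589×0.454 = 250.94 + 154.48 + 5.2613 = 410.69 W.
Ideal ⇒ P_in = P_out, so I_in = P_out/V_in = 410.69/230 = 1.79 A.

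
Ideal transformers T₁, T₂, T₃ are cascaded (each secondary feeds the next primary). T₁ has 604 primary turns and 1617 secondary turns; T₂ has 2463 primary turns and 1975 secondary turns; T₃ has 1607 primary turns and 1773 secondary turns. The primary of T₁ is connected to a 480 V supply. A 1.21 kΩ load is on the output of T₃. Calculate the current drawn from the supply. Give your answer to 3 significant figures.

Secondary of T₁: V = 480.00 × 1617/604 = 1285.0 V.
Secondary of T₂: V = 1285.0 × 1975/2463 = 1030.4 V.
Secondary of T₃: V = 1030.4 × 1773/1607 = 1136.9 V.
I_load = 1136.9/1210 = 0.93956 A, so P_out = 1136.9 × 0.93956 = 1068.2 W.
All ideal ⇒ P_in = P_out, so I_supply = 1068.2/480 = 2.23 A.

I_supply ≈ 2.23 A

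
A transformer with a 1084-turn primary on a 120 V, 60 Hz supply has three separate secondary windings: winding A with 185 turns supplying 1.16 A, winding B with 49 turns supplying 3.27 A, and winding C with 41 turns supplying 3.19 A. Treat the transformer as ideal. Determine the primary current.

V_A = 120 × 185/1084 = 20.480 V; V_B = 120 × 49/1084 = 5.4244 V; V_C = 120 × 41/1084 = 4.5387 V.
P_out = V_A I_A + V_B I_B + V_C I_C = 20.480×1.16 + 5.4244×3.27 + 4.5387×3.19 = 23.756 + 17.738 + 14.479 = 55.973 W.
Ideal ⇒ P_in = P_out, so I_p = P_out/V_p = 55.973/120 = 0.466 A.

I_p ≈ 0.466 A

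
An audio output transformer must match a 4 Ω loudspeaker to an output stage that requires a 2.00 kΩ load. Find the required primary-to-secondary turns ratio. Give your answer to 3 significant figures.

N_p/N_s ≈ 22.4

Z_p/Z_s = (N_p/N_s)², so N_p/N_s = √(2000/4) = √500 = 22.4.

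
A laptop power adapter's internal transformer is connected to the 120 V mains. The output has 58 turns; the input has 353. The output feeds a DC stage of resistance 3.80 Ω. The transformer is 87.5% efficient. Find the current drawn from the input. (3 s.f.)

V_out = 120 × 58/353 = 19.717 V.
I_out = V_out/R = 19.717/3.80 = 5.1886 A.
P_out = V_out I_out = 19.717 × 5.1886 = 102.30 W.
P_in = P_out/η = 102.30/0.875 = 116.92 W.
I_in = P_in/V_in = 116.92/120 = 0.974 A.

I_in ≈ 0.974 A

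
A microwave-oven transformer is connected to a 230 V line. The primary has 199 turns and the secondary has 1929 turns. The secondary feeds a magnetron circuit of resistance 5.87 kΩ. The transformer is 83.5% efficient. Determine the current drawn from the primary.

V_s = 230 × 1929/199 = 2229.5 V.
I_s = V_s/R = 2229.5/5870 = 0.37981 A.
P_out = V_s I_s = 2229.5 × 0.37981 = 846.79 W.
P_in = P_out/η = 846.79/0.835 = 1014.1 W.
I_p = P_in/V_p = 1014.1/230 = 4.41 A.

I_p ≈ 4.41 A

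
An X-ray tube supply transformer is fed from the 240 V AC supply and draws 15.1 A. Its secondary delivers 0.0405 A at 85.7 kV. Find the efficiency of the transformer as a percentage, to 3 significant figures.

η ≈ 95.8%

P_in = 240 × 15.1 = 3624.00 W.
P_out = 85700 × 0.0405 = 3470.85 W.
η = P_out/P_in = 3470.85/3624.00 = 0.958.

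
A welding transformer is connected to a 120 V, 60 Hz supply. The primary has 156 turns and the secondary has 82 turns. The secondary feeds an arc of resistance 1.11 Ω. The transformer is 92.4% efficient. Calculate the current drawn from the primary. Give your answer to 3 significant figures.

I_p ≈ 32.3 A

V_s = 120 × 82/156 = 63.077 V.
I_s = V_s/R = 63.077/1.11 = 56.826 A.
P_out = V_s I_s = 63.077 × 56.826 = 3584.4 W.
P_in = P_out/η = 3584.4/0.924 = 3879.2 W.
I_p = P_in/V_p = 3879.2/120 = 32.3 A.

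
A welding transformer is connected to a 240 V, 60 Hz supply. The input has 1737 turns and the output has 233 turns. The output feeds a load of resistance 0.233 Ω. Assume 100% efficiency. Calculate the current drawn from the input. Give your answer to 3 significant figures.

I_in ≈ 18.5 A

V_out = V_in × N_out/N_in = 240 × 233/1737 = 32.193 V.
I_out = V_out/R = 32.193/0.233 = 138.17 A.
For an ideal transformer I_in N_in = I_out N_out, so I_in = 138.17 × 233/1737 = 18.5 A.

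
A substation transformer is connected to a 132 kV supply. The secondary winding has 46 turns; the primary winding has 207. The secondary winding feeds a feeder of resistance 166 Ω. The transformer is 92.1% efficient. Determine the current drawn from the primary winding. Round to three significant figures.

V_s = 132000 × 46/207 = 29333 V.
I_s = V_s/R = 29333/166 = 176.71 A.
P_out = V_s I_s = 29333 × 176.71 = 5.1834×10^6 W.
P_in = P_out/η = 5.1834×10^6/0.921 = 5.6280×10^6 W.
I_p = P_in/V_p = 5.6280×10^6/132000 = 42.6 A.

I_p ≈ 42.6 A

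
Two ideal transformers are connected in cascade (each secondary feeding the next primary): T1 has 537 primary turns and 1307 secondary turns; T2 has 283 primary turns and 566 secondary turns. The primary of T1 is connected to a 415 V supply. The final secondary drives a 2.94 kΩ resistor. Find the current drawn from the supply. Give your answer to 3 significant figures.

I_supply ≈ 3.34 A

Secondary of T1: V = 415.00 × 1307/537 = 1010.1 V.
Secondary of T2: V = 1010.1 × 566/283 = 2020.1 V.
I_load = 2020.1/2940 = 0.68712 A, so P_out = 2020.1 × 0.68712 = 1388.1 W.
All ideal ⇒ P_in = P_out, so I_supply = 1388.1/415 = 3.34 A.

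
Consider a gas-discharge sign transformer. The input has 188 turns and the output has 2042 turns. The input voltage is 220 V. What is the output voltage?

V_out ≈ 2390 V

V_out/V_in = N_out/N_in, so V_out = 220 × 2042/188 = 2390 V.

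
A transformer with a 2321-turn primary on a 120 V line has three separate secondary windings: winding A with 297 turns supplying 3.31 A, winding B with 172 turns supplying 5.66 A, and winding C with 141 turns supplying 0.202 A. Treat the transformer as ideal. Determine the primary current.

V_A = 120 × 297/2321 = 15.355 V; V_B = 120 × 172/2321 = 8.8927 V; V_C = 120 × 141/2321 = 7.2900 V.
P_out = V_A I_A + V_B I_B + V_C I_C = 15.355×3.31 + 8.8927×5.66 + 7.2900×0.202 = 50.827 + 50.333 + 1.4726 = 102.63 W.
Ideal ⇒ P_in = P_out, so I_p = P_out/V_p = 102.63/120 = 0.855 A.

I_p ≈ 0.855 A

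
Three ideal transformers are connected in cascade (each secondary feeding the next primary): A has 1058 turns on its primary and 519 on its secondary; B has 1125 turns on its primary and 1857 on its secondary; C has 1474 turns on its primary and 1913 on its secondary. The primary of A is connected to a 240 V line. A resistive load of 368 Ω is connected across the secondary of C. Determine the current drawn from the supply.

Secondary of A: V = 240.00 × 519/1058 = 117.73 V.
Secondary of B: V = 117.73 × 1857/1125 = 194.34 V.
Secondary of C: V = 194.34 × 1913/1474 = 252.21 V.
I_load = 252.21/368 = 0.68537 A, so P_out = 252.21 × 0.68537 = 172.86 W.
All ideal ⇒ P_in = P_out, so I_supply = 172.86/240 = 0.720 A.

I_supply ≈ 0.720 A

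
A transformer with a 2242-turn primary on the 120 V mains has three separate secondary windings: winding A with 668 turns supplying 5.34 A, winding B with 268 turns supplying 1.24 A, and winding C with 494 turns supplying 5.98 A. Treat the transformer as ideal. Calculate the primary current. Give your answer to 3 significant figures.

V_A = 120 × 668/2242 = 35.754 V; V_B = 120 × 268/2242 = 14.344 V; V_C = 120 × 494/2242 = 26.441 V.
P_out = V_A I_A + V_B I_B + V_C I_C = 35.754×5.34 + 14.344×1.24 + 26.441×5.98 = 190.93 + 17.787 + 158.12 = 366.83 W.
Ideal ⇒ P_in = P_out, so I_p = P_out/V_p = 366.83/120 = 3.06 A.

I_p ≈ 3.06 A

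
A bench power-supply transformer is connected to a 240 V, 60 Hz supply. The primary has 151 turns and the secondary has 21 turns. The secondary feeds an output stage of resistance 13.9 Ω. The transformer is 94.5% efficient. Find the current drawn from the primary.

I_p ≈ 0.353 A

V_s = 240 × 21/151 = 33.377 V.
I_s = V_s/R = 33.377/13.9 = 2.4013 A.
P_out = V_s I_s = 33.377 × 2.4013 = 80.148 W.
P_in = P_out/η = 80.148/0.945 = 84.813 W.
I_p = P_in/V_p = 84.813/240 = 0.353 A.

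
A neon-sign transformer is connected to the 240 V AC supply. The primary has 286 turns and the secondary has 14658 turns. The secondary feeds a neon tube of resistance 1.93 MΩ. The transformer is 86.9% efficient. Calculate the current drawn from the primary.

V_s = 240 × 14658/286 = 12300 V.
I_s = V_s/R = 12300/(1.93×10^6) = 0.0063733 A.
P_out = V_s I_s = 12300 × 0.0063733 = 78.394 W.
P_in = P_out/η = 78.394/0.869 = 90.212 W.
I_p = P_in/V_p = 90.212/240 = 0.376 A.

I_p ≈ 0.376 A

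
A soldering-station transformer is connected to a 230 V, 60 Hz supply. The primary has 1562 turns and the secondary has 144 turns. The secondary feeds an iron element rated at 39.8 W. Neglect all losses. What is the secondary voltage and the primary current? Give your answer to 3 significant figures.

V_s = V_p × N_s/N_p = 230 × 144/1562 = 21.204 V.
I_s = P/V_s = 39.8/21.204 = 1.8770 A.
I_p = I_s × N_s/N_p = 1.8770 × 144/1562 = 0.173 A.

V_s ≈ 21.2 V, I_p ≈ 0.173 A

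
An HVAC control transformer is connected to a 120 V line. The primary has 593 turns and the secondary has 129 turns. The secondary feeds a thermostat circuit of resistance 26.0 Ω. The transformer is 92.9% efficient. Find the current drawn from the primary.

I_p ≈ 0.235 A

V_s = 120 × 129/593 = 26.105 V.
I_s = V_s/R = 26.105/26.0 = 1.0040 A.
P_out = V_s I_s = 26.105 × 1.0040 = 26.210 W.
P_in = P_out/η = 26.210/0.929 = 28.213 W.
I_p = P_in/V_p = 28.213/120 = 0.235 A.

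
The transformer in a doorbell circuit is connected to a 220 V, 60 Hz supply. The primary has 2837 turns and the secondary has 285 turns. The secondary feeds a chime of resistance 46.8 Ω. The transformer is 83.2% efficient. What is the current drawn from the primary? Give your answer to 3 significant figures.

V_s = 220 × 285/2837 = 22.101 V.
I_s = V_s/R = 22.101/46.8 = 0.47224 A.
P_out = V_s I_s = 22.101 × 0.47224 = 10.437 W.
P_in = P_out/η = 10.437/0.832 = 12.544 W.
I_p = P_in/V_p = 12.544/220 = 0.0570 A.

I_p ≈ 0.0570 A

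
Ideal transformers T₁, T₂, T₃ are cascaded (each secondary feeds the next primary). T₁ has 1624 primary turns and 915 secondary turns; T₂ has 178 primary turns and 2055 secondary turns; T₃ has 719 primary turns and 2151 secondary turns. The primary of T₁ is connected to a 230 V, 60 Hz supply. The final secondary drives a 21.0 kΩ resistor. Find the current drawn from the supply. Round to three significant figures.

After T₁: V = 230.00 × 915/1624 = 129.59 V.
After T₂: V = 129.59 × 2055/178 = 1496.1 V.
After T₃: V = 1496.1 × 2151/719 = 4475.8 V.
I_load = 4475.8/21000 = 0.21313 A, so P_out = 4475.8 × 0.21313 = 953.92 W.
All ideal ⇒ P_in = P_out, so I_supply = 953.92/230 = 4.15 A.

I_supply ≈ 4.15 A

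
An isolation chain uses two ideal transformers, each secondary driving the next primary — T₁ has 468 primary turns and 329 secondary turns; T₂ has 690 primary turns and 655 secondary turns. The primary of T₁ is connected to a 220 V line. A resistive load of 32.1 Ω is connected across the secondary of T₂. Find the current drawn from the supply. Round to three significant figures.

After T₁: V = 220.00 × 329/468 = 154.66 V.
After T₂: V = 154.66 × 655/690 = 146.81 V.
I_load = 146.81/32.1 = 4.5736 A, so P_out = 146.81 × 4.5736 = 671.47 W.
All ideal ⇒ P_in = P_out, so I_supply = 671.47/220 = 3.05 A.

I_supply ≈ 3.05 A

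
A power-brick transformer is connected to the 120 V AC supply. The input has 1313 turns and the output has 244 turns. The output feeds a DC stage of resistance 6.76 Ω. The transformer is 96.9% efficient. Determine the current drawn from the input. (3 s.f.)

I_in ≈ 0.633 A

V_out = 120 × 244/1313 = 22.300 V.
I_out = V_out/R = 22.300/6.76 = 3.2988 A.
P_out = V_out I_out = 22.300 × 3.2988 = 73.564 W.
P_in = P_out/η = 73.564/0.969 = 75.918 W.
I_in = P_in/V_in = 75.918/120 = 0.633 A.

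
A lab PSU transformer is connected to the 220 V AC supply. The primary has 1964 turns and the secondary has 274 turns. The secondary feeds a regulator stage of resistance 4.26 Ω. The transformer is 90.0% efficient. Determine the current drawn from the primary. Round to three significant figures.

V_s = 220 × 274/1964 = 30.692 V.
I_s = V_s/R = 30.692/4.26 = 7.2048 A.
P_out = V_s I_s = 30.692 × 7.2048 = 221.13 W.
P_in = P_out/η = 221.13/0.900 = 245.70 W.
I_p = P_in/V_p = 245.70/220 = 1.12 A.

I_p ≈ 1.12 A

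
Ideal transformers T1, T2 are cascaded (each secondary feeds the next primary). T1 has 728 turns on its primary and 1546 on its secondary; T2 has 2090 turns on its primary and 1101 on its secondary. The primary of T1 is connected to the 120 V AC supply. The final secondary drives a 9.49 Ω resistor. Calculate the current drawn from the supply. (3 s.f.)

After T1: V = 120.00 × 1546/728 = 254.84 V.
After T2: V = 254.84 × 1101/2090 = 134.25 V.
I_load = 134.25/9.49 = 14.146 A, so P_out = 134.25 × 14.146 = 1899.0 W.
All ideal ⇒ P_in = P_out, so I_supply = 1899.0/120 = 15.8 A.

I_supply ≈ 15.8 A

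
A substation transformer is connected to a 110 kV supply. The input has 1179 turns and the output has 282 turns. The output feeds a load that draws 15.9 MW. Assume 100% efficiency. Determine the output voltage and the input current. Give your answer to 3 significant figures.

V_out = V_in × N_out/N_in = 110000 × 282/1179 = 26310 V.
I_out = P/V_out = 1.59×10^7/26310 = 604.32 A.
I_in = I_out × N_out/N_in = 604.32 × 282/1179 = 145 A.

V_out ≈ 26300 V, I_in ≈ 145 A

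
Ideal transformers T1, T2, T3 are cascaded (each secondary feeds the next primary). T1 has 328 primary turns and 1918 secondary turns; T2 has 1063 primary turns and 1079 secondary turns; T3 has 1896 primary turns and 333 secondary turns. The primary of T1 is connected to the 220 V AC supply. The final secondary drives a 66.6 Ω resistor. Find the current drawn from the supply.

I_supply ≈ 3.59 A

Secondary of T1: V = 220.00 × 1918/328 = 1286.5 V.
Secondary of T2: V = 1286.5 × 1079/1063 = 1305.8 V.
Secondary of T3: V = 1305.8 × 333/1896 = 229.35 V.
I_load = 229.35/66.6 = 3.4436 A, so P_out = 229.35 × 3.4436 = 789.78 W.
All ideal ⇒ P_in = P_out, so I_supply = 789.78/220 = 3.59 A.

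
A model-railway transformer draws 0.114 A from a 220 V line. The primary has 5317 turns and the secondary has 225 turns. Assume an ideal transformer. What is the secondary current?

I_s ≈ 2.69 A

I_s/I_p = N_p/N_s, so I_s = 0.114 × 5317/225 = 2.69 A.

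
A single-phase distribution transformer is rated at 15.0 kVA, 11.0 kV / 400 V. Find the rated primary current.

I_p ≈ 1.36 A

I_p = S/V_p = 15000/11000 = 1.36 A.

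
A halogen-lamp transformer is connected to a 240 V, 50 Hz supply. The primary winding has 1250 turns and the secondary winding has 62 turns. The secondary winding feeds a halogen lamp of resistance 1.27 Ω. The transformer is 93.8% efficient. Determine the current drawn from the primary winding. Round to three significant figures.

V_s = 240 × 62/1250 = 11.904 V.
I_s = V_s/R = 11.904/1.27 = 9.3732 A.
P_out = V_s I_s = 11.904 × 9.3732 = 111.58 W.
P_in = P_out/η = 111.58/0.938 = 118.95 W.
I_p = P_in/V_p = 118.95/240 = 0.496 A.

I_p ≈ 0.496 A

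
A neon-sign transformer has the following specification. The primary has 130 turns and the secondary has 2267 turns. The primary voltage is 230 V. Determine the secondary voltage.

V_s/V_p = N_s/N_p, so V_s = 230 × 2267/130 = 4010 V.

V_s ≈ 4010 V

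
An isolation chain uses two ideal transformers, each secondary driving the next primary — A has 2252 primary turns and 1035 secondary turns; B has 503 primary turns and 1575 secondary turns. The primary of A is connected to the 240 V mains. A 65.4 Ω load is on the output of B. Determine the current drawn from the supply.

After A: V = 240.00 × 1035/2252 = 110.30 V.
After B: V = 110.30 × 1575/503 = 345.38 V.
I_load = 345.38/65.4 = 5.2810 A, so P_out = 345.38 × 5.2810 = 1824.0 W.
All ideal ⇒ P_in = P_out, so I_supply = 1824.0/240 = 7.60 A.

I_supply ≈ 7.60 A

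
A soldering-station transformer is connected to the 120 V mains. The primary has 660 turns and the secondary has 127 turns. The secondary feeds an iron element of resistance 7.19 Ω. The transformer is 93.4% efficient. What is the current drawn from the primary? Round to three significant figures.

I_p ≈ 0.662 A

V_s = 120 × 127/660 = 23.091 V.
I_s = V_s/R = 23.091/7.19 = 3.2115 A.
P_out = V_s I_s = 23.091 × 3.2115 = 74.157 W.
P_in = P_out/η = 74.157/0.934 = 79.397 W.
I_p = P_in/V_p = 79.397/120 = 0.662 A.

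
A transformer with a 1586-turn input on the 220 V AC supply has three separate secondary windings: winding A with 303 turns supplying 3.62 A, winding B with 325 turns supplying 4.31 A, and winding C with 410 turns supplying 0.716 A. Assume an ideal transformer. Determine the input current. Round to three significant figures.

I_in ≈ 1.76 A

V_A = 220 × 303/1586 = 42.030 V; V_B = 220 × 325/1586 = 45.082 V; V_C = 220 × 410/1586 = 56.873 V.
P_out = V_A I_A + V_B I_B + V_C I_C = 42.030×3.62 + 45.082×4.31 + 56.873×0.716 = 152.15 + 194.30 + 40.721 = 387.17 W.
Ideal ⇒ P_in = P_out, so I_in = P_out/V_in = 387.17/220 = 1.76 A.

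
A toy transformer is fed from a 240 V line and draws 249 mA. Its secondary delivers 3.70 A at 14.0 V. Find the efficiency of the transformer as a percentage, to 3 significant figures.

P_in = 240 × 0.249 = 59.7600 W.
P_out = 14.0 × 3.70 = 51.8000 W.
η = P_out/P_in = 51.8000/59.7600 = 0.867.

η ≈ 86.7%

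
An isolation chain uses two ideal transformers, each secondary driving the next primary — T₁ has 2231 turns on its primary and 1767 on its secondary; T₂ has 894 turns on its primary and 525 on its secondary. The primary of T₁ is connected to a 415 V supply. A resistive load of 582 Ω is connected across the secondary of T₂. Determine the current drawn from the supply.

Secondary of T₁: V = 415.00 × 1767/2231 = 328.69 V.
Secondary of T₂: V = 328.69 × 525/894 = 193.02 V.
I_load = 193.02/582 = 0.33165 A, so P_out = 193.02 × 0.33165 = 64.016 W.
All ideal ⇒ P_in = P_out, so I_supply = 64.016/415 = 0.154 A.

I_supply ≈ 0.154 A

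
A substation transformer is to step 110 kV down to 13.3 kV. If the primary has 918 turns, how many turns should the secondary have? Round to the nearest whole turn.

N_s = 111 turns

N_s/N_p = V_s/V_p, so N_s = 918 × 13300/110000 = 111.0 ≈ 111 turns.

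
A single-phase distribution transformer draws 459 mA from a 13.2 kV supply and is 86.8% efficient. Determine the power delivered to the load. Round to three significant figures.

P_out ≈ 5260 W

P_in = V_p I_p = 13200 × 0.459 = 6058.8 W.
P_out = η P_in = 0.868 × 6058.8 = 5260 W.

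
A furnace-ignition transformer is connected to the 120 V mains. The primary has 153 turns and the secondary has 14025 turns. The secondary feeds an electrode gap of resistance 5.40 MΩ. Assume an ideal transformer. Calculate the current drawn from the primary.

I_p ≈ 0.187 A

V_s = V_p × N_s/N_p = 120 × 14025/153 = 11000 V.
I_s = V_s/R = 11000/(5.40×10^6) = 0.0020370 A.
For an ideal transformer I_p N_p = I_s N_s, so I_p = 0.0020370 × 14025/153 = 0.187 A.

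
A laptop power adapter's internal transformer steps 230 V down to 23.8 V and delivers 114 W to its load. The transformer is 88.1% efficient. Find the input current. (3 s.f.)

I_in ≈ 0.563 A

P_in = P_out/η = 114/0.881 = 129.40 W.
I_in = P_in/V_in = 129.40/230 = 0.563 A.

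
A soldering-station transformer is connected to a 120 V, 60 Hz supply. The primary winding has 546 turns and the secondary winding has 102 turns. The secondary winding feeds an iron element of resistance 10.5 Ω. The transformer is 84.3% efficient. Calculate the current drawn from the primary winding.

I_p ≈ 0.473 A

V_s = 120 × 102/546 = 22.418 V.
I_s = V_s/R = 22.418/10.5 = 2.1350 A.
P_out = V_s I_s = 22.418 × 2.1350 = 47.862 W.
P_in = P_out/η = 47.862/0.843 = 56.775 W.
I_p = P_in/V_p = 56.775/120 = 0.473 A.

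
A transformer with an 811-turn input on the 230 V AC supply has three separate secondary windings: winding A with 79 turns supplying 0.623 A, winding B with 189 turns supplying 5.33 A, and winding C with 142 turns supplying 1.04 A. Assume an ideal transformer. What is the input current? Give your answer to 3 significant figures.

I_in ≈ 1.48 A

V_A = 230 × 79/811 = 22.404 V; V_B = 230 × 189/811 = 53.600 V; V_C = 230 × 142/811 = 40.271 V.
P_out = V_A I_A + V_B I_B + V_C I_C = 22.404×0.623 + 53.600×5.33 + 40.271×1.04 = 13.958 + 285.69 + 41.882 = 341.53 W.
Ideal ⇒ P_in = P_out, so I_in = P_out/V_in = 341.53/230 = 1.48 A.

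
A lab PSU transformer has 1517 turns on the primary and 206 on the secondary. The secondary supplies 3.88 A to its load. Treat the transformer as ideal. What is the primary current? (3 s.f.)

I_p ≈ 0.527 A

For an ideal transformer I_p/I_s = N_s/N_p, so I_p = 3.88 × 206/1517 = 0.527 A.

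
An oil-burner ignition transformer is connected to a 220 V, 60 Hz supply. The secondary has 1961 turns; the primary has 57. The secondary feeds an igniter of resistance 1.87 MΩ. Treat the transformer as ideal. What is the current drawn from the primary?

I_p ≈ 0.139 A

V_s = V_p × N_s/N_p = 220 × 1961/57 = 7568.8 V.
I_s = V_s/R = 7568.8/(1.87×10^6) = 0.0040475 A.
For an ideal transformer I_p N_p = I_s N_s, so I_p = 0.0040475 × 1961/57 = 0.139 A.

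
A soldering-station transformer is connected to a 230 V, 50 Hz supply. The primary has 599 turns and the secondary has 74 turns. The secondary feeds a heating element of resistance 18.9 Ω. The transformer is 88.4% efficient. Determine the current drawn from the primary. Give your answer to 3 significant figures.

V_s = 230 × 74/599 = 28.414 V.
I_s = V_s/R = 28.414/18.9 = 1.5034 A.
P_out = V_s I_s = 28.414 × 1.5034 = 42.717 W.
P_in = P_out/η = 42.717/0.884 = 48.323 W.
I_p = P_in/V_p = 48.323/230 = 0.210 A.

I_p ≈ 0.210 A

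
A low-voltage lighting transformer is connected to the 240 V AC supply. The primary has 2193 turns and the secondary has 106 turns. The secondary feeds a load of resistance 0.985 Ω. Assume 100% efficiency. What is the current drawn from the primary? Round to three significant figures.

V_s = V_p × N_s/N_p = 240 × 106/2193 = 11.601 V.
I_s = V_s/R = 11.601/0.985 = 11.777 A.
For an ideal transformer I_p N_p = I_s N_s, so I_p = 11.777 × 106/2193 = 0.569 A.

I_p ≈ 0.569 A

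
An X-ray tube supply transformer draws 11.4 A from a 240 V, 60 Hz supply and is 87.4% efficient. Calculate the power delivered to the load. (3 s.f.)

P_out ≈ 2390 W

P_in = V_in I_in = 240 × 11.4 = 2736.0 W.
P_out = η P_in = 0.874 × 2736.0 = 2390 W.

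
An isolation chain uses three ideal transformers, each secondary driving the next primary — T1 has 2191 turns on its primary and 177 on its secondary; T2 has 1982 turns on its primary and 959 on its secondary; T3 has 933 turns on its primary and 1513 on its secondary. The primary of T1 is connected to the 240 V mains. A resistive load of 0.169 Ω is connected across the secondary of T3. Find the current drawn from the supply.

Secondary of T1: V = 240.00 × 177/2191 = 19.388 V.
Secondary of T2: V = 19.388 × 959/1982 = 9.3812 V.
Secondary of T3: V = 9.3812 × 1513/933 = 15.213 V.
I_load = 15.213/0.169 = 90.018 A, so P_out = 15.213 × 90.018 = 1369.4 W.
All ideal ⇒ P_in = P_out, so I_supply = 1369.4/240 = 5.71 A.

I_supply ≈ 5.71 A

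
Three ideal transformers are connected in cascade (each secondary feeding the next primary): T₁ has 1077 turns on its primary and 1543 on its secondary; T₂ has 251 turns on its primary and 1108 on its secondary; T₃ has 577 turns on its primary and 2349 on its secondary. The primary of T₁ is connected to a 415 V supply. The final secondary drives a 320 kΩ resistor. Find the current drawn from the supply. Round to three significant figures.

Secondary of T₁: V = 415.00 × 1543/1077 = 594.56 V.
Secondary of T₂: V = 594.56 × 1108/251 = 2624.6 V.
Secondary of T₃: V = 2624.6 × 2349/577 = 10685 V.
I_load = 10685/320000 = 0.033390 A, so P_out = 10685 × 0.033390 = 356.77 W.
All ideal ⇒ P_in = P_out, so I_supply = 356.77/415 = 0.860 A.

I_supply ≈ 0.860 A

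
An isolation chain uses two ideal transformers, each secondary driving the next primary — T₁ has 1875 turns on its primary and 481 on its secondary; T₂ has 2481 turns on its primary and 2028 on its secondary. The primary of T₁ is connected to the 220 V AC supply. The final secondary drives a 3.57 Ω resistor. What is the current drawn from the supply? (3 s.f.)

After T₁: V = 220.00 × 481/1875 = 56.437 V.
After T₂: V = 56.437 × 2028/2481 = 46.133 V.
I_load = 46.133/3.57 = 12.922 A, so P_out = 46.133 × 12.922 = 596.14 W.
All ideal ⇒ P_in = P_out, so I_supply = 596.14/220 = 2.71 A.

I_supply ≈ 2.71 A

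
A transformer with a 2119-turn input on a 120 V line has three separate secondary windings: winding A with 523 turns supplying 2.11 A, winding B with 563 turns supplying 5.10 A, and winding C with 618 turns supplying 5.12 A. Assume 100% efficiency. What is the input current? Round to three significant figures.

I_in ≈ 3.37 A

V_A = 120 × 523/2119 = 29.618 V; V_B = 120 × 563/2119 = 31.883 V; V_C = 120 × 618/2119 = 34.998 V.
P_out = V_A I_A + V_B I_B + V_C I_C = 29.618×2.11 + 31.883×5.10 + 34.998×5.12 = 62.493 + 162.60 + 179.19 = 404.28 W.
Ideal ⇒ P_in = P_out, so I_in = P_out/V_in = 404.28/120 = 3.37 A.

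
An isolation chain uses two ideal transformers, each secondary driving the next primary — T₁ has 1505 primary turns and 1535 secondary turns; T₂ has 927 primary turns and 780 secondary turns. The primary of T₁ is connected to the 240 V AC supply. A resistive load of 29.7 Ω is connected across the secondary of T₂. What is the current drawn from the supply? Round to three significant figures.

I_supply ≈ 5.95 A

Secondary of T₁: V = 240.00 × 1535/1505 = 244.78 V.
Secondary of T₂: V = 244.78 × 780/927 = 205.97 V.
I_load = 205.97/29.7 = 6.9349 A, so P_out = 205.97 × 6.9349 = 1428.4 W.
All ideal ⇒ P_in = P_out, so I_supply = 1428.4/240 = 5.95 A.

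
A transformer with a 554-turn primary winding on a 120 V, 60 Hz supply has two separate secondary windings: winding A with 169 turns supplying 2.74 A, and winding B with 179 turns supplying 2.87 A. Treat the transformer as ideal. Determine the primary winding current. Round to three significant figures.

I_p ≈ 1.76 A

V_A = 120 × 169/554 = 36.606 V; V_B = 120 × 179/554 = 38.773 V.
P_out = V_A I_A + V_B I_B = 36.606×2.74 + 38.773×2.87 = 100.30 + 111.28 = 211.58 W.
Ideal ⇒ P_in = P_out, so I_p = P_out/V_p = 211.58/120 = 1.76 A.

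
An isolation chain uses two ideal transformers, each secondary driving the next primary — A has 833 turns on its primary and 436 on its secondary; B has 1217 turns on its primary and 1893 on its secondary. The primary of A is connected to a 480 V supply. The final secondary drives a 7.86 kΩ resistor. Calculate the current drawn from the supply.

After A: V = 480.00 × 436/833 = 251.24 V.
After B: V = 251.24 × 1893/1217 = 390.79 V.
I_load = 390.79/7860 = 0.049719 A, so P_out = 390.79 × 0.049719 = 19.430 W.
All ideal ⇒ P_in = P_out, so I_supply = 19.430/480 = 0.0405 A.

I_supply ≈ 0.0405 A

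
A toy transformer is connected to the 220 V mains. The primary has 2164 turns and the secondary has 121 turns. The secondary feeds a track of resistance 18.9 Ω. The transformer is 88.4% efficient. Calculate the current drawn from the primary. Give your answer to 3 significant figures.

I_p ≈ 0.0412 A

V_s = 220 × 121/2164 = 12.301 V.
I_s = V_s/R = 12.301/18.9 = 0.65086 A.
P_out = V_s I_s = 12.301 × 0.65086 = 8.0064 W.
P_in = P_out/η = 8.0064/0.884 = 9.0571 W.
I_p = P_in/V_p = 9.0571/220 = 0.0412 A.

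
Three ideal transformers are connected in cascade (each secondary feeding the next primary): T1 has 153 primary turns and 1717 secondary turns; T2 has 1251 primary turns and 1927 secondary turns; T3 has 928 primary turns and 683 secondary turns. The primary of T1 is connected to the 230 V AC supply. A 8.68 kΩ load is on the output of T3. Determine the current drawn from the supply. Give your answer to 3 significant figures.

I_supply ≈ 4.29 A

After T1: V = 230.00 × 1717/153 = 2581.1 V.
After T2: V = 2581.1 × 1927/1251 = 3975.9 V.
After T3: V = 3975.9 × 683/928 = 2926.2 V.
I_load = 2926.2/8680 = 0.33712 A, so P_out = 2926.2 × 0.33712 = 986.48 W.
All ideal ⇒ P_in = P_out, so I_supply = 986.48/230 = 4.29 A.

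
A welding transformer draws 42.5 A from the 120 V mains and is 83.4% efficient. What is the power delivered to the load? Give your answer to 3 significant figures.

P_in = V_in I_in = 120 × 42.5 = 5100.0 W.
P_out = η P_in = 0.834 × 5100.0 = 4250 W.

P_out ≈ 4250 W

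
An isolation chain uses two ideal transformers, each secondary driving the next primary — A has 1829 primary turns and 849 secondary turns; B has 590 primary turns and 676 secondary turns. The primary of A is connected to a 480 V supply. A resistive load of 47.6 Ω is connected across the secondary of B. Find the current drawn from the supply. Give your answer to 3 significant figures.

After A: V = 480.00 × 849/1829 = 222.81 V.
After B: V = 222.81 × 676/590 = 255.29 V.
I_load = 255.29/47.6 = 5.3632 A, so P_out = 255.29 × 5.3632 = 1369.2 W.
All ideal ⇒ P_in = P_out, so I_supply = 1369.2/480 = 2.85 A.

I_supply ≈ 2.85 A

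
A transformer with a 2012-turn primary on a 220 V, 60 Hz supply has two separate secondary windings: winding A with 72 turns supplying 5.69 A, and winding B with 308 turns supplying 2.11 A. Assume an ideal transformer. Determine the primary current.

V_A = 220 × 72/2012 = 7.8728 V; V_B = 220 × 308/2012 = 33.678 V.
P_out = V_A I_A + V_B I_B = 7.8728×5.69 + 33.678×2.11 = 44.796 + 71.060 = 115.86 W.
Ideal ⇒ P_in = P_out, so I_p = P_out/V_p = 115.86/220 = 0.527 A.

I_p ≈ 0.527 A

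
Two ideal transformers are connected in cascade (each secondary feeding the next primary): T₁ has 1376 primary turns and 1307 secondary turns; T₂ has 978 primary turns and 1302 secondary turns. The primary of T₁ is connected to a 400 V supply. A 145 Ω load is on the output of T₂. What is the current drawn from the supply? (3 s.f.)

I_supply ≈ 4.41 A

After T₁: V = 400.00 × 1307/1376 = 379.94 V.
After T₂: V = 379.94 × 1302/978 = 505.81 V.
I_load = 505.81/145 = 3.4884 A, so P_out = 505.81 × 3.4884 = 1764.5 W.
All ideal ⇒ P_in = P_out, so I_supply = 1764.5/400 = 4.41 A.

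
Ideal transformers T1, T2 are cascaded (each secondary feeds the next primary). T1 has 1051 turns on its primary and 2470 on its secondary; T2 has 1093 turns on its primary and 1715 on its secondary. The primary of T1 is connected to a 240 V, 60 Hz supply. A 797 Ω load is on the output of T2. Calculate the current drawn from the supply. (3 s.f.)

After T1: V = 240.00 × 2470/1051 = 564.03 V.
After T2: V = 564.03 × 1715/1093 = 885.01 V.
I_load = 885.01/797 = 1.1104 A, so P_out = 885.01 × 1.1104 = 982.74 W.
All ideal ⇒ P_in = P_out, so I_supply = 982.74/240 = 4.09 A.

I_supply ≈ 4.09 A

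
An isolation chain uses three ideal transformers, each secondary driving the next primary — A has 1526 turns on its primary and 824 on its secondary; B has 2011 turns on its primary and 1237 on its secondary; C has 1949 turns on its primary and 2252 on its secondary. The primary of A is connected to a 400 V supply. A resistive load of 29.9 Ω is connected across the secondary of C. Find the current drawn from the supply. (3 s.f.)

I_supply ≈ 1.97 A

After A: V = 400.00 × 824/1526 = 215.99 V.
After B: V = 215.99 × 1237/2011 = 132.86 V.
After C: V = 132.86 × 2252/1949 = 153.51 V.
I_load = 153.51/29.9 = 5.1342 A, so P_out = 153.51 × 5.1342 = 788.17 W.
All ideal ⇒ P_in = P_out, so I_supply = 788.17/400 = 1.97 A.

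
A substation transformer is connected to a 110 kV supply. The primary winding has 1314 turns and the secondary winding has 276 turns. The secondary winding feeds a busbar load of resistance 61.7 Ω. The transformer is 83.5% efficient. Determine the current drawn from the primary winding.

I_p ≈ 94.2 A

V_s = 110000 × 276/1314 = 23105 V.
I_s = V_s/R = 23105/61.7 = 374.47 A.
P_out = V_s I_s = 23105 × 374.47 = 8.6522×10^6 W.
P_in = P_out/η = 8.6522×10^6/0.835 = 1.0362×10^7 W.
I_p = P_in/V_p = 1.0362×10^7/110000 = 94.2 A.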